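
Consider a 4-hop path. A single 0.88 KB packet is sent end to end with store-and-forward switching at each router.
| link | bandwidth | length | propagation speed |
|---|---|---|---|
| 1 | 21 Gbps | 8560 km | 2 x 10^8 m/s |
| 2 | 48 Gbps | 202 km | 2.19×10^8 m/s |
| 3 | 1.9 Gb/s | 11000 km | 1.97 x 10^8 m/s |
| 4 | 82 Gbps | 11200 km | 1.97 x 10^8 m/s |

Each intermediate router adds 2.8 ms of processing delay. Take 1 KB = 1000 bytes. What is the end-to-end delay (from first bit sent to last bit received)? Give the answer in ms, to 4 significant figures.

164.8 ms

L = 7040 bits.
Transmission delays (L/R per hop): 0.000335238, 0.000146667, 0.00370526, 8.58537e-05 ms; sum = 0.00427302 ms.
Propagation delays (d/s per hop): 42.8, 0.922374, 55.8376, 56.8528 ms; sum = 156.413 ms.
Processing at 3 router(s): 3 × 2.8 ms = 8.4 ms.
End-to-end = 164.8 ms.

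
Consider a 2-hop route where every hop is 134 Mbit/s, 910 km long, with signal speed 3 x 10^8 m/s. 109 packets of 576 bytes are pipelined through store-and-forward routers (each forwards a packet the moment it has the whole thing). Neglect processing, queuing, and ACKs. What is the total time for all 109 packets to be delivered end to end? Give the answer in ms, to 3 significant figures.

Per-hop transmission t_tx = L/R = 4608/134000000 = 0.0343881 ms.
Per-hop propagation t_prop = 910000/300000000 = 3.03333 ms.
Pipeline fill: first packet needs 2·t_tx to clear all hops; remaining 108 packets each add one t_tx.
Total = (2+109-1)·t_tx + 2·t_prop = 110·0.0343881 + 2·3.03333 = 9.85 ms.

9.85 ms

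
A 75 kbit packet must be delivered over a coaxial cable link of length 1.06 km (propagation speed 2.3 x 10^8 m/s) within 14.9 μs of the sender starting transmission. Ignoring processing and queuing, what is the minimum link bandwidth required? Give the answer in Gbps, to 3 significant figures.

Propagation delay = 1060 / 2.3e+08 = 4.6087 μs.
Transmission budget = 14.9 − 4.6087 = 10.2913 μs.
R ≥ L / t_tx = 75000 bits / 1.02913e-05 s = 7.29 Gbps.

7.29 Gbps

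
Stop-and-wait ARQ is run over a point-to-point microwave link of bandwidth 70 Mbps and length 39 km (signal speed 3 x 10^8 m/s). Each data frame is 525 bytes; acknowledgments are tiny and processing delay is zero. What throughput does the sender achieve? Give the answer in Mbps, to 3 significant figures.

13.1 Mbps

t_tx = L/R = 4200/70000000 = 6e-05 s.
t_prop = 39000/300000000 = 0.00013 s; RTT = 0.00026 s.
Cycle = t_tx + RTT = 0.00032 s.
Throughput = L / cycle = 4200 / 0.00032 = 13.1 Mbps.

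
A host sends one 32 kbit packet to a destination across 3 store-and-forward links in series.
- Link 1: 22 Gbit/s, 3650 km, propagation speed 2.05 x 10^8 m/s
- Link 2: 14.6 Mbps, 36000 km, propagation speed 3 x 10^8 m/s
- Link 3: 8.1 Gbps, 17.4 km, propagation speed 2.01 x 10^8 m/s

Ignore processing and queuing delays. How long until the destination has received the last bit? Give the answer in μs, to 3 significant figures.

140000 μs

L = 32000 bits.
Transmission delays (L/R per hop): 1.45455, 2191.78, 3.95062 μs; sum = 2197.19 μs.
Propagation delays (d/s per hop): 17804.9, 120000, 86.5672 μs; sum = 137891 μs.
End-to-end = 140000 μs.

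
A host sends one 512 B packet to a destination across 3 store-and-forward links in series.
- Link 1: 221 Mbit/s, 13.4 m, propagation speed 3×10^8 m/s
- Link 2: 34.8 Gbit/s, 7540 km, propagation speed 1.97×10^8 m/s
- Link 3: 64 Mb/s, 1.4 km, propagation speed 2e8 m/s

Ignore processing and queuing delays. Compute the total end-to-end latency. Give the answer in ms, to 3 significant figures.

38.4 ms

L = 512 × 8 = 4096 bits.
Transmission delays (L/R per hop): 0.0185339, 0.000117701, 0.064 ms; sum = 0.0826516 ms.
Propagation delays (d/s per hop): 4.46667e-05, 38.2741, 0.007 ms; sum = 38.2812 ms.
End-to-end = 38.4 ms.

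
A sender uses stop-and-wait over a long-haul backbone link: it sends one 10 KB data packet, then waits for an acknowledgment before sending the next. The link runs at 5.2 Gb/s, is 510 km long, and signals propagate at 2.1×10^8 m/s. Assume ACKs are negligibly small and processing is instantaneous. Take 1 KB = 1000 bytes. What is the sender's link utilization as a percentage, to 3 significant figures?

0.316 %

t_tx = L/R = 80000/5200000000 = 1.53846e-05 s.
t_prop = 510000/210000000 = 0.00242857 s; RTT = 0.00485714 s.
Cycle = t_tx + RTT = 0.00487253 s.
Utilization = t_tx / cycle = 1.53846e-05/0.00487253 = 0.316 %.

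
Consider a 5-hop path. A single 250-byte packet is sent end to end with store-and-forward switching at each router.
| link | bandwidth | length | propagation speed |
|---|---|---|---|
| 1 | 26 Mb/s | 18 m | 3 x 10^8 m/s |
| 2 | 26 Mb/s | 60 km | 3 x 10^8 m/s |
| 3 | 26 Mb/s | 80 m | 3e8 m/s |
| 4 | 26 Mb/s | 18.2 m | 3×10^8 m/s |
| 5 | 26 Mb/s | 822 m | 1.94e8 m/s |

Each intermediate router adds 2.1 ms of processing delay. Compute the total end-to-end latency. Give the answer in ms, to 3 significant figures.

8.99 ms

L = 250 × 8 = 2000 bits.
Transmission delay per hop = L/R = 2000/26000000 = 0.0769231 ms; 5 hops → 0.384615 ms.
Propagation delays (d/s per hop): 6e-05, 0.2, 0.000266667, 6.06667e-05, 0.00423711 ms; sum = 0.204624 ms.
Processing at 4 router(s): 4 × 2.1 ms = 8.4 ms.
End-to-end = 8.99 ms.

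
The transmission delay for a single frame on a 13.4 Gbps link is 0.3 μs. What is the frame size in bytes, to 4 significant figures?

L = R × t_tx = 13400000000 b/s × 3e-07 s = 4020 bits.
In bytes: 4020 / 8 = 502.5 bytes.

502.5 bytes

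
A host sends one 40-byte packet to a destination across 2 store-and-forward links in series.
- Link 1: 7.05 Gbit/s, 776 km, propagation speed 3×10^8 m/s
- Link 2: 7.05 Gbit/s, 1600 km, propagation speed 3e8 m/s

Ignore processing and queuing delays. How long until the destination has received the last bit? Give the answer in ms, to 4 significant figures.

7.920 ms

L = 40 × 8 = 320 bits.
Transmission delay per hop = L/R = 320/7050000000 = 4.53901e-05 ms; 2 hops → 9.07801e-05 ms.
Propagation delays (d/s per hop): 2.58667, 5.33333 ms; sum = 7.92 ms.
End-to-end = 7.920 ms.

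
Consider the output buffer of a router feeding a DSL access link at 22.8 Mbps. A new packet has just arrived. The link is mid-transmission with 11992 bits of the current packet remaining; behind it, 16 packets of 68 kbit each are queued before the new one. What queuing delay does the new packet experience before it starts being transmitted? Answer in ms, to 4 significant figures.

Each queued packet: L/R = 68000/22800000 = 2.98246 ms.
16 queued → 47.7193 ms.
Plus remaining 11992 bits of current packet: 0.525965 ms.
Queuing delay = 48.25 ms.

48.25 ms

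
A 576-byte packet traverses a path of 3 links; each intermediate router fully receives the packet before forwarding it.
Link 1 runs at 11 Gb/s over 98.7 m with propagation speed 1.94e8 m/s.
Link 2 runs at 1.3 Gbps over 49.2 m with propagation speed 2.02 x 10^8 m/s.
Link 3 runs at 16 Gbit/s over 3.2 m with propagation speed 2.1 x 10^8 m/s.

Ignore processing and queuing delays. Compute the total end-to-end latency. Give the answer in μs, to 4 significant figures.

L = 576 × 8 = 4608 bits.
Transmission delays (L/R per hop): 0.418909, 3.54462, 0.288 μs; sum = 4.25152 μs.
Propagation delays (d/s per hop): 0.508763, 0.243564, 0.0152381 μs; sum = 0.767565 μs.
End-to-end = 5.019 μs.

5.019 μs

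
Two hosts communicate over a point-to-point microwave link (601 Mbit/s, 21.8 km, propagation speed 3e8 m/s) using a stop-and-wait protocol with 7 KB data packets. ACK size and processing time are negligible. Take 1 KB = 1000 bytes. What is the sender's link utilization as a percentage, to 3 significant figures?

t_tx = L/R = 56000/601000000 = 9.3178e-05 s.
t_prop = 21800/300000000 = 7.26667e-05 s; RTT = 0.000145333 s.
Cycle = t_tx + RTT = 0.000238511 s.
Utilization = t_tx / cycle = 9.3178e-05/0.000238511 = 39.1 %.

39.1 %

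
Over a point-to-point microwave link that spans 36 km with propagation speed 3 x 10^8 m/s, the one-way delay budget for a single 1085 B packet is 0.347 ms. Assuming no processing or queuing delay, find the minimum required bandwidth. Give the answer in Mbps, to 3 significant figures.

L = 8680 bits.
Propagation delay = 36000 / 300000000 = 0.12 ms.
Transmission budget = 0.347 − 0.12 = 0.227 ms.
R ≥ L / t_tx = 8680 bits / 0.000227 s = 38.2 Mbps.

38.2 Mbps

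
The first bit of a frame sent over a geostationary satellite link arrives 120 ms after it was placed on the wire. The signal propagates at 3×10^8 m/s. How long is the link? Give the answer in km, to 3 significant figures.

36000 km

d = s × t_prop = 300000000 × 0.12 = 36000 km.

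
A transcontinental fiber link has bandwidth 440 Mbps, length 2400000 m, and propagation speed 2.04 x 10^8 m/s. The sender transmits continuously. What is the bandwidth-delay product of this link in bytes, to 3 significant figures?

Propagation delay = 2400000 / 204000000 = 0.0117647 s.
BDP = R × t_prop = 440000000 × 0.0117647 = 5176470 bits.
In bytes: 5176470/8 = 647000 bytes.

647000 bytes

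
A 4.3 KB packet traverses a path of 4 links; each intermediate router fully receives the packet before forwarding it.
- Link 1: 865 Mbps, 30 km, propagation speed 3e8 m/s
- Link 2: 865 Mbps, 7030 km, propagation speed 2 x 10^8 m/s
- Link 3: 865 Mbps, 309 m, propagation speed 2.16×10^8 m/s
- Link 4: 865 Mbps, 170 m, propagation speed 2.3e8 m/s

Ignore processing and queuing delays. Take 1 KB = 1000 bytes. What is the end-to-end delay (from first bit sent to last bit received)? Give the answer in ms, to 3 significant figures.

L = 34400 bits.
Transmission delay per hop = L/R = 34400/865000000 = 0.0397688 ms; 4 hops → 0.159075 ms.
Propagation delays (d/s per hop): 0.1, 35.15, 0.00143056, 0.00073913 ms; sum = 35.2522 ms.
End-to-end = 35.4 ms.

35.4 ms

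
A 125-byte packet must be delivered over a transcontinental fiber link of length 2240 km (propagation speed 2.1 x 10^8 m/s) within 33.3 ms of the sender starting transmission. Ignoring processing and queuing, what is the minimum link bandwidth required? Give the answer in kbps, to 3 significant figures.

44.2 kbps

L = 1000 bits.
Propagation delay = 2240000 / 210000000 = 10.6667 ms.
Transmission budget = 33.3 − 10.6667 = 22.6333 ms.
R ≥ L / t_tx = 1000 bits / 0.0226333 s = 44.2 kbps.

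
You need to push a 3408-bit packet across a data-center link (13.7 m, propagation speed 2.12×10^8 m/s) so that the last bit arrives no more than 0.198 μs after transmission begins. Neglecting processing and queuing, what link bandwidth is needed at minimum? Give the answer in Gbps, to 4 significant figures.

Propagation delay = 13.7 / 212000000 = 0.0646226 μs.
Transmission budget = 0.198 − 0.0646226 = 0.133377 μs.
R ≥ L / t_tx = 3408 bits / 1.33377e-07 s = 25.55 Gbps.

25.55 Gbps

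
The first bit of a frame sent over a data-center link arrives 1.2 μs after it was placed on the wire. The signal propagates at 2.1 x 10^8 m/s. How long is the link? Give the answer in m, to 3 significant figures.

252 m

d = s × t_prop = 210000000 × 1.2e-06 = 252 m.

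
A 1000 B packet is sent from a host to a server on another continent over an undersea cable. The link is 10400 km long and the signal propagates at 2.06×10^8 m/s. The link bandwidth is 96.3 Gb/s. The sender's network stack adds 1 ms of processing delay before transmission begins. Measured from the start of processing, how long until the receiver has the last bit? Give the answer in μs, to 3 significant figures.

L = 1000 × 8 = 8000 bits.
Transmission delay = L/R = 8000 / 96300000000 = 0.0830737 μs.
Propagation delay = d/s = 10400000 m / 206000000 m/s = 50485.4 μs.
Plus processing delay 1 ms = 1000 μs.
Total = 51500 μs.

51500 μs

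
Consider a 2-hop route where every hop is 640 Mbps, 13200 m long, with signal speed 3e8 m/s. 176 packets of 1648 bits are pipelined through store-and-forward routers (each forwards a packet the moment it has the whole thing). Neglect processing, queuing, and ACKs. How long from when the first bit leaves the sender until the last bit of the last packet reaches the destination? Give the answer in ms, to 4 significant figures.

0.5438 ms

Per-hop transmission t_tx = L/R = 1648/640000000 = 0.002575 ms.
Per-hop propagation t_prop = 13200/300000000 = 0.044 ms.
Pipeline fill: first packet needs 2·t_tx to clear all hops; remaining 175 packets each add one t_tx.
Total = (2+176-1)·t_tx + 2·t_prop = 177·0.002575 + 2·0.044 = 0.5438 ms.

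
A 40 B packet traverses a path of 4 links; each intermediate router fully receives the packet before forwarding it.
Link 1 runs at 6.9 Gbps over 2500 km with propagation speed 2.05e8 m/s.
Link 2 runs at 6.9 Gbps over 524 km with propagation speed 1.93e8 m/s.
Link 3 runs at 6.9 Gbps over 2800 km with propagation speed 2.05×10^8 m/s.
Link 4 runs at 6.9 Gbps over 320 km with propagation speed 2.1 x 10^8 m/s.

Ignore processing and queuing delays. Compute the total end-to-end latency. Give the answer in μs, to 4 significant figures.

L = 40 × 8 = 320 bits.
Transmission delay per hop = L/R = 320/6900000000 = 0.0463768 μs; 4 hops → 0.185507 μs.
Propagation delays (d/s per hop): 12195.1, 2715.03, 13658.5, 1523.81 μs; sum = 30092.5 μs.
End-to-end = 30090 μs.

30090 μs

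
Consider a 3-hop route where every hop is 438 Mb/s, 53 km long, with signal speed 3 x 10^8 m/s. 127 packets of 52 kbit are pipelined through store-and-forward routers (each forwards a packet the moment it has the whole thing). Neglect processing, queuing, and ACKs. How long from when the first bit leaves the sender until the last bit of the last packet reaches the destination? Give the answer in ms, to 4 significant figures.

15.85 ms

Per-hop transmission t_tx = L/R = 52000/438000000 = 0.118721 ms.
Per-hop propagation t_prop = 53000/300000000 = 0.176667 ms.
Pipeline fill: first packet needs 3·t_tx to clear all hops; remaining 126 packets each add one t_tx.
Total = (3+127-1)·t_tx + 3·t_prop = 129·0.118721 + 3·0.176667 = 15.85 ms.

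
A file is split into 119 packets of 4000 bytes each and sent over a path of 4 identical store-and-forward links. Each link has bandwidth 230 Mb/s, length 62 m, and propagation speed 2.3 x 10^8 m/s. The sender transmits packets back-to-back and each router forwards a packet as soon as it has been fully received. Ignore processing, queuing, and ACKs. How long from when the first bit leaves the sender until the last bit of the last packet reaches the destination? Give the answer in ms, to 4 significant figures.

Per-hop transmission t_tx = L/R = 32000/230000000 = 0.13913 ms.
Per-hop propagation t_prop = 62/2.3e+08 = 0.000269565 ms.
Pipeline fill: first packet needs 4·t_tx to clear all hops; remaining 118 packets each add one t_tx.
Total = (4+119-1)·t_tx + 4·t_prop = 122·0.13913 + 4·0.000269565 = 16.97 ms.

16.97 ms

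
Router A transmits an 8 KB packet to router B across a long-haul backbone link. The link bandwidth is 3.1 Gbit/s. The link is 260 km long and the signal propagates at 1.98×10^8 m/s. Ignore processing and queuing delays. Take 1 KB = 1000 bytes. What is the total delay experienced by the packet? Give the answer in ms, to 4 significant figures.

1.334 ms

L = 64000 bits.
Transmission delay = L/R = 64000 / 3100000000 = 0.0206452 ms.
Propagation delay = d/s = 260000 m / 198000000 m/s = 1.31313 ms.
Total = 1.334 ms.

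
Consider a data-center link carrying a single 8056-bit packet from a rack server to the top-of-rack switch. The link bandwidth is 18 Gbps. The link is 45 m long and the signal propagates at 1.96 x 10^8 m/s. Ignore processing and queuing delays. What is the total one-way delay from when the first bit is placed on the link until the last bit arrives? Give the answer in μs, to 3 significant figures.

0.677 μs

Transmission delay = L/R = 8056 / 18000000000 = 0.447556 μs.
Propagation delay = d/s = 45 m / 196000000 m/s = 0.229592 μs.
Total = 0.677 μs.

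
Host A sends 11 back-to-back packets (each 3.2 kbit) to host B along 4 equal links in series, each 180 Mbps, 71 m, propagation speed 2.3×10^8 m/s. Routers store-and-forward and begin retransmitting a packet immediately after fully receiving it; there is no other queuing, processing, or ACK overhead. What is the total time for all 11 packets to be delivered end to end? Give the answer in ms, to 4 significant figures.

0.2501 ms

Per-hop transmission t_tx = L/R = 3200/180000000 = 0.0177778 ms.
Per-hop propagation t_prop = 71/2.3e+08 = 0.000308696 ms.
Pipeline fill: first packet needs 4·t_tx to clear all hops; remaining 10 packets each add one t_tx.
Total = (4+11-1)·t_tx + 4·t_prop = 14·0.0177778 + 4·0.000308696 = 0.2501 ms.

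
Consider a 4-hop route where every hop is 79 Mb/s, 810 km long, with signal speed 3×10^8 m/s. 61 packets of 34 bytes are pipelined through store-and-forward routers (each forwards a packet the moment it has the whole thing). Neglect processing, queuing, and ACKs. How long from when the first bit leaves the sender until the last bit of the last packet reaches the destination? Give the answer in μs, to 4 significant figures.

11020 μs

Per-hop transmission t_tx = L/R = 272/79000000 = 3.44304 μs.
Per-hop propagation t_prop = 810000/300000000 = 2700 μs.
Pipeline fill: first packet needs 4·t_tx to clear all hops; remaining 60 packets each add one t_tx.
Total = (4+61-1)·t_tx + 4·t_prop = 64·3.44304 + 4·2700 = 11020 μs.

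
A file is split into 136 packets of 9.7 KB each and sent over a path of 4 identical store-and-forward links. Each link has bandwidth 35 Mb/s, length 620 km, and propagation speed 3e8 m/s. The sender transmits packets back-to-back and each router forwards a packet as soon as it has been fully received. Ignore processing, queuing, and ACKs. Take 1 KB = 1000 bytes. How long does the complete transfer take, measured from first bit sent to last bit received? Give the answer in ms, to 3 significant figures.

Per-hop transmission t_tx = L/R = 77600/35000000 = 2.21714 ms.
Per-hop propagation t_prop = 620000/300000000 = 2.06667 ms.
Pipeline fill: first packet needs 4·t_tx to clear all hops; remaining 135 packets each add one t_tx.
Total = (4+136-1)·t_tx + 4·t_prop = 139·2.21714 + 4·2.06667 = 316 ms.

316 ms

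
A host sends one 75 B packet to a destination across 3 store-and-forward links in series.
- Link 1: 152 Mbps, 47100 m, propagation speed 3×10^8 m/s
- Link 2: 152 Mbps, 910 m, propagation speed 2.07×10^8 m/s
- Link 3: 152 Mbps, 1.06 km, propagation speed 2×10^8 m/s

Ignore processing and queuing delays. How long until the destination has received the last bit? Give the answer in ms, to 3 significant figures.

L = 75 × 8 = 600 bits.
Transmission delay per hop = L/R = 600/152000000 = 0.00394737 ms; 3 hops → 0.0118421 ms.
Propagation delays (d/s per hop): 0.157, 0.00439614, 0.0053 ms; sum = 0.166696 ms.
End-to-end = 0.179 ms.

0.179 ms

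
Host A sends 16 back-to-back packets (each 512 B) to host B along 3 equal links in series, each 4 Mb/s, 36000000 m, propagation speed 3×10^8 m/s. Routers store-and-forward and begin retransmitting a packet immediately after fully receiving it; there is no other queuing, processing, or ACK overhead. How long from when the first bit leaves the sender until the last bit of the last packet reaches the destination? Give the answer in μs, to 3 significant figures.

Per-hop transmission t_tx = L/R = 4096/4000000 = 1024 μs.
Per-hop propagation t_prop = 36000000/300000000 = 120000 μs.
Pipeline fill: first packet needs 3·t_tx to clear all hops; remaining 15 packets each add one t_tx.
Total = (3+16-1)·t_tx + 3·t_prop = 18·1024 + 3·120000 = 378000 μs.

378000 μs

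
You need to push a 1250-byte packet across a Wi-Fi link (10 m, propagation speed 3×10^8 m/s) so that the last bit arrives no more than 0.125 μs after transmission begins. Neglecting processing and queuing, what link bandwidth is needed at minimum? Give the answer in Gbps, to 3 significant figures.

L = 10000 bits.
Propagation delay = 10 / 300000000 = 0.0333333 μs.
Transmission budget = 0.125 − 0.0333333 = 0.0916667 μs.
R ≥ L / t_tx = 10000 bits / 9.16667e-08 s = 109 Gbps.

109 Gbps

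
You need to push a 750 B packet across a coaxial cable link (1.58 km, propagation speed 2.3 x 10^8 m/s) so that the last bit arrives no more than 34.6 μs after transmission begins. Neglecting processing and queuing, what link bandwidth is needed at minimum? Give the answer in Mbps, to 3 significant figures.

216 Mbps

L = 6000 bits.
Propagation delay = 1580 / 2.3e+08 = 6.86957 μs.
Transmission budget = 34.6 − 6.86957 = 27.7304 μs.
R ≥ L / t_tx = 6000 bits / 2.77304e-05 s = 216 Mbps.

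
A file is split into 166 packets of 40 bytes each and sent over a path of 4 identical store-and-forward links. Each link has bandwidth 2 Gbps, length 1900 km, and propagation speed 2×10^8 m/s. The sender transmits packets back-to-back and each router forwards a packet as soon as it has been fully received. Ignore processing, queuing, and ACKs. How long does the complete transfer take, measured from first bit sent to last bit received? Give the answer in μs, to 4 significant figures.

Per-hop transmission t_tx = L/R = 320/2000000000 = 0.16 μs.
Per-hop propagation t_prop = 1900000/200000000 = 9500 μs.
Pipeline fill: first packet needs 4·t_tx to clear all hops; remaining 165 packets each add one t_tx.
Total = (4+166-1)·t_tx + 4·t_prop = 169·0.16 + 4·9500 = 38030 μs.

38030 μs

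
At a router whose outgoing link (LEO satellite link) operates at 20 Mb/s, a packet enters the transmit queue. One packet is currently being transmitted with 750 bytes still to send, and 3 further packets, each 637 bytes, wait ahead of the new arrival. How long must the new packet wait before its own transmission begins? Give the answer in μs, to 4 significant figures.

1064 μs

Each queued packet: L/R = 5096/20000000 = 254.8 μs.
3 queued → 764.4 μs.
Plus remaining 6000 bits of current packet: 300 μs.
Queuing delay = 1064 μs.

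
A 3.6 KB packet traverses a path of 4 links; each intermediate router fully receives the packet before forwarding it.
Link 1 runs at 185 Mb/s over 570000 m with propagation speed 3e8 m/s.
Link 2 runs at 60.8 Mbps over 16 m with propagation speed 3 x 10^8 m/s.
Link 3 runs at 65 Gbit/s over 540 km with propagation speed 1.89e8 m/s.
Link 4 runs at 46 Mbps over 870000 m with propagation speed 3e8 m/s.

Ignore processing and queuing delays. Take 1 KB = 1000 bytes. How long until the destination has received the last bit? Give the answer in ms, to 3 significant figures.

L = 28800 bits.
Transmission delays (L/R per hop): 0.155676, 0.473684, 0.000443077, 0.626087 ms; sum = 1.25589 ms.
Propagation delays (d/s per hop): 1.9, 5.33333e-05, 2.85714, 2.9 ms; sum = 7.6572 ms.
End-to-end = 8.91 ms.

8.91 ms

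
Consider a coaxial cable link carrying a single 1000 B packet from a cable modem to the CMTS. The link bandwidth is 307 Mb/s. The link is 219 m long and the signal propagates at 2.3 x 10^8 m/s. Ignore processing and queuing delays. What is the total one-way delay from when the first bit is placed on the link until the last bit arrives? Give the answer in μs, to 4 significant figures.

L = 1000 × 8 = 8000 bits.
Transmission delay = L/R = 8000 / 307000000 = 26.0586 μs.
Propagation delay = d/s = 219 m / 2.3e+08 m/s = 0.952174 μs.
Total = 27.01 μs.

27.01 μs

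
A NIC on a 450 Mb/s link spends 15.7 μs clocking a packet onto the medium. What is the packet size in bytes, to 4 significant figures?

883.1 bytes

L = R × t_tx = 450000000 b/s × 1.57e-05 s = 7065 bits.
In bytes: 7065 / 8 = 883.1 bytes.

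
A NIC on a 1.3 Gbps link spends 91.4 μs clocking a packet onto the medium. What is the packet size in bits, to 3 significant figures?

L = R × t_tx = 1300000000 b/s × 9.14e-05 s = 118820 bits.

119000 bits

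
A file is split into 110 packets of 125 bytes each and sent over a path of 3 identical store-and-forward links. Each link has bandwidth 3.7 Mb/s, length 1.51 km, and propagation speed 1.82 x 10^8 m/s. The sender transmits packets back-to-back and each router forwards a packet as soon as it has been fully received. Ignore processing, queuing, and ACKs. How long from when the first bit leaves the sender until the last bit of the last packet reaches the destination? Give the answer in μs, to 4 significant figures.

30300 μs

Per-hop transmission t_tx = L/R = 1000/3700000 = 270.27 μs.
Per-hop propagation t_prop = 1510/182000000 = 8.2967 μs.
Pipeline fill: first packet needs 3·t_tx to clear all hops; remaining 109 packets each add one t_tx.
Total = (3+110-1)·t_tx + 3·t_prop = 112·270.27 + 3·8.2967 = 30300 μs.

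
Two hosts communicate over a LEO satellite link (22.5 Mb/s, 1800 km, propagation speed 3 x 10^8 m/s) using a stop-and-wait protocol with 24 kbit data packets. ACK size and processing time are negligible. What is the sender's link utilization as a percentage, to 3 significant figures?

8.16 %

t_tx = L/R = 24000/22500000 = 0.00106667 s.
t_prop = 1800000/300000000 = 0.006 s; RTT = 0.012 s.
Cycle = t_tx + RTT = 0.0130667 s.
Utilization = t_tx / cycle = 0.00106667/0.0130667 = 8.16 %.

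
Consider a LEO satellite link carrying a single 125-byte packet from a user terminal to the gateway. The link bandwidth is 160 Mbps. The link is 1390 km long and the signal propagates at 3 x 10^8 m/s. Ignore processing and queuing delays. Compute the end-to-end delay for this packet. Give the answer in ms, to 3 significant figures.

L = 125 × 8 = 1000 bits.
Transmission delay = L/R = 1000 / 160000000 = 0.00625 ms.
Propagation delay = d/s = 1390000 m / 300000000 m/s = 4.63333 ms.
Total = 4.64 ms.

4.64 ms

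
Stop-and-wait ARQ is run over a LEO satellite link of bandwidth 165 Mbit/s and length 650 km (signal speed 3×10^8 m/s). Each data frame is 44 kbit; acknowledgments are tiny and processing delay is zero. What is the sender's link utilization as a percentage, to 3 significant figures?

5.80 %

t_tx = L/R = 44000/165000000 = 0.000266667 s.
t_prop = 650000/300000000 = 0.00216667 s; RTT = 0.00433333 s.
Cycle = t_tx + RTT = 0.0046 s.
Utilization = t_tx / cycle = 0.000266667/0.0046 = 5.80 %.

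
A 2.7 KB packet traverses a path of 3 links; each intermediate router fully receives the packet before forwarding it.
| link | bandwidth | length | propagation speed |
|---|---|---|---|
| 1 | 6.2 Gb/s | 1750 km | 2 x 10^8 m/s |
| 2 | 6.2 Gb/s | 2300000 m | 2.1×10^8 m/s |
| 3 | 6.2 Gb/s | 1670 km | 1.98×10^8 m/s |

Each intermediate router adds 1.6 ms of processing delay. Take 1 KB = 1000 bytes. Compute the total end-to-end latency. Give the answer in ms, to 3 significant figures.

31.3 ms

L = 21600 bits.
Transmission delay per hop = L/R = 21600/6200000000 = 0.00348387 ms; 3 hops → 0.0104516 ms.
Propagation delays (d/s per hop): 8.75, 10.9524, 8.43434 ms; sum = 28.1367 ms.
Processing at 2 router(s): 2 × 1.6 ms = 3.2 ms.
End-to-end = 31.3 ms.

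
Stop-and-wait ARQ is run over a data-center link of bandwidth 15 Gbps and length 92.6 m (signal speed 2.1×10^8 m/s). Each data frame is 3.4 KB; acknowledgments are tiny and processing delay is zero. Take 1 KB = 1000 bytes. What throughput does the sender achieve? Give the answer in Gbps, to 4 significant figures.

10.09 Gbps

t_tx = L/R = 27200/15000000000 = 1.81333e-06 s.
t_prop = 92.6/210000000 = 4.40952e-07 s; RTT = 8.81905e-07 s.
Cycle = t_tx + RTT = 2.69524e-06 s.
Throughput = L / cycle = 27200 / 2.69524e-06 = 10.09 Gbps.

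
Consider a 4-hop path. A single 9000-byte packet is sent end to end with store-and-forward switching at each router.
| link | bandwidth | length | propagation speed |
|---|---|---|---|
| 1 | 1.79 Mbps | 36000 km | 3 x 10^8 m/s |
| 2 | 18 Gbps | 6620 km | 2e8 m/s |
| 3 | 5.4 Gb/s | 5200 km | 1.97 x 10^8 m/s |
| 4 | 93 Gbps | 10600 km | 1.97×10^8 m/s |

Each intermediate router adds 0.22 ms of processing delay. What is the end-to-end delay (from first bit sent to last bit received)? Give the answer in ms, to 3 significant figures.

L = 9000 × 8 = 72000 bits.
Transmission delays (L/R per hop): 40.2235, 0.004, 0.0133333, 0.000774194 ms; sum = 40.2416 ms.
Propagation delays (d/s per hop): 120, 33.1, 26.3959, 53.8071 ms; sum = 233.303 ms.
Processing at 3 router(s): 3 × 0.22 ms = 0.66 ms.
End-to-end = 274 ms.

274 ms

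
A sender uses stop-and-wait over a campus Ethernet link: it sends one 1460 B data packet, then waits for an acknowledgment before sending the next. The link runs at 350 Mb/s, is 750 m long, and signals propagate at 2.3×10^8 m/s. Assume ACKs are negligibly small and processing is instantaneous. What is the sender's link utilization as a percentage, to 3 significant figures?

83.7 %

t_tx = L/R = 11680/350000000 = 3.33714e-05 s.
t_prop = 750/2.3e+08 = 3.26087e-06 s; RTT = 6.52174e-06 s.
Cycle = t_tx + RTT = 3.98932e-05 s.
Utilization = t_tx / cycle = 3.33714e-05/3.98932e-05 = 83.7 %.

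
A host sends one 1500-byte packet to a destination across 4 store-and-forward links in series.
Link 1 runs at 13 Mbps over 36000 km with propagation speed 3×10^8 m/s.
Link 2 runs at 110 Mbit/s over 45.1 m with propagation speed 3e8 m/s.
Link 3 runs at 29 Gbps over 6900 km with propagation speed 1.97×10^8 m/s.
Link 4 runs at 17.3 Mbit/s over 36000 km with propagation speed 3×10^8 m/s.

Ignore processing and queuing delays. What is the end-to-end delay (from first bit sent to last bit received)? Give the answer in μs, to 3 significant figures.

277000 μs

L = 1500 × 8 = 12000 bits.
Transmission delays (L/R per hop): 923.077, 109.091, 0.413793, 693.642 μs; sum = 1726.22 μs.
Propagation delays (d/s per hop): 120000, 0.150333, 35025.4, 120000 μs; sum = 275026 μs.
End-to-end = 277000 μs.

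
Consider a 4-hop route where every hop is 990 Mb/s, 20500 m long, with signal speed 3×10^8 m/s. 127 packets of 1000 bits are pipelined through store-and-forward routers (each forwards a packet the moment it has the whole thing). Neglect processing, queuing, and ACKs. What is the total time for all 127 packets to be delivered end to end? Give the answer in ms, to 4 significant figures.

0.4046 ms

Per-hop transmission t_tx = L/R = 1000/990000000 = 0.0010101 ms.
Per-hop propagation t_prop = 20500/300000000 = 0.0683333 ms.
Pipeline fill: first packet needs 4·t_tx to clear all hops; remaining 126 packets each add one t_tx.
Total = (4+127-1)·t_tx + 4·t_prop = 130·0.0010101 + 4·0.0683333 = 0.4046 ms.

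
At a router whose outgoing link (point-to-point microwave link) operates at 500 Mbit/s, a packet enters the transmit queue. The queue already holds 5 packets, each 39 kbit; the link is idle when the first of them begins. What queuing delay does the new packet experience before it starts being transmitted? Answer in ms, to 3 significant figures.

Each queued packet: L/R = 39000/500000000 = 0.078 ms.
5 queued → 0.39 ms.
Queuing delay = 0.390 ms.

0.390 ms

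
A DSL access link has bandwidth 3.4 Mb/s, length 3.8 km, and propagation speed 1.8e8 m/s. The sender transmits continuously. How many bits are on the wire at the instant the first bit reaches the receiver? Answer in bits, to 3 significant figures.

Propagation delay = 3800 / 180000000 = 2.11111e-05 s.
BDP = R × t_prop = 3400000 × 2.11111e-05 = 71.7778 bits.

71.8 bits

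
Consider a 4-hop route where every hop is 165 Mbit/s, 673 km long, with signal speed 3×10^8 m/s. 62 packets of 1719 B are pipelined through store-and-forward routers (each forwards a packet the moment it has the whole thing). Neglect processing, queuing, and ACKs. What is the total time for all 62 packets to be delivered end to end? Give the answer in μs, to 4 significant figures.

14390 μs

Per-hop transmission t_tx = L/R = 13752/165000000 = 83.3455 μs.
Per-hop propagation t_prop = 673000/300000000 = 2243.33 μs.
Pipeline fill: first packet needs 4·t_tx to clear all hops; remaining 61 packets each add one t_tx.
Total = (4+62-1)·t_tx + 4·t_prop = 65·83.3455 + 4·2243.33 = 14390 μs.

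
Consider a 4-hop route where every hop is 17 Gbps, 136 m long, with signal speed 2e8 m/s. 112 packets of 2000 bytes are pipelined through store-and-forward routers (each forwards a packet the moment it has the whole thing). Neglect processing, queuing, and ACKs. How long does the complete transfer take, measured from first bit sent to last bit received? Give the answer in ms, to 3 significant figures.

Per-hop transmission t_tx = L/R = 16000/17000000000 = 0.000941176 ms.
Per-hop propagation t_prop = 136/200000000 = 0.00068 ms.
Pipeline fill: first packet needs 4·t_tx to clear all hops; remaining 111 packets each add one t_tx.
Total = (4+112-1)·t_tx + 4·t_prop = 115·0.000941176 + 4·0.00068 = 0.111 ms.

0.111 ms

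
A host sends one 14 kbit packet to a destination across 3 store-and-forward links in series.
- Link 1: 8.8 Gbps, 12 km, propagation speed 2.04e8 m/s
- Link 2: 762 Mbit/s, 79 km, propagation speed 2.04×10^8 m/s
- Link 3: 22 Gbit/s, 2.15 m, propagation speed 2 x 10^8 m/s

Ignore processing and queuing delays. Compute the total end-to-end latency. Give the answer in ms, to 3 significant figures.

0.467 ms

L = 14000 bits.
Transmission delays (L/R per hop): 0.00159091, 0.0183727, 0.000636364 ms; sum = 0.0206 ms.
Propagation delays (d/s per hop): 0.0588235, 0.387255, 1.075e-05 ms; sum = 0.446089 ms.
End-to-end = 0.467 ms.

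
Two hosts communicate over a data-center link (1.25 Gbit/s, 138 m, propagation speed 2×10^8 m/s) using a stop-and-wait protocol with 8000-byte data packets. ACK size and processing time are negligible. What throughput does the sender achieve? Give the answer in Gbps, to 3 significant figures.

t_tx = L/R = 64000/1250000000 = 5.12e-05 s.
t_prop = 138/200000000 = 6.9e-07 s; RTT = 1.38e-06 s.
Cycle = t_tx + RTT = 5.258e-05 s.
Throughput = L / cycle = 64000 / 5.258e-05 = 1.22 Gbps.

1.22 Gbps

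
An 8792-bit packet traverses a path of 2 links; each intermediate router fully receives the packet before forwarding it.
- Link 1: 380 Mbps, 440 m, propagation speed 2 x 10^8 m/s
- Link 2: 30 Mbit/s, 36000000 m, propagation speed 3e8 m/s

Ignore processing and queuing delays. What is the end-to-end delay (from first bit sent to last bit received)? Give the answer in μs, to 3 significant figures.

Transmission delays (L/R per hop): 23.1368, 293.067 μs; sum = 316.204 μs.
Propagation delays (d/s per hop): 2.2, 120000 μs; sum = 120002 μs.
End-to-end = 120000 μs.

120000 μs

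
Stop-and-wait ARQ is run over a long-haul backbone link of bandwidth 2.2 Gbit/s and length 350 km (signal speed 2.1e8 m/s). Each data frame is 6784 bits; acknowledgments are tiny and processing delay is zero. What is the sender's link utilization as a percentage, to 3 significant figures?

t_tx = L/R = 6784/2200000000 = 3.08364e-06 s.
t_prop = 350000/210000000 = 0.00166667 s; RTT = 0.00333333 s.
Cycle = t_tx + RTT = 0.00333642 s.
Utilization = t_tx / cycle = 3.08364e-06/0.00333642 = 0.0924 %.

0.0924 %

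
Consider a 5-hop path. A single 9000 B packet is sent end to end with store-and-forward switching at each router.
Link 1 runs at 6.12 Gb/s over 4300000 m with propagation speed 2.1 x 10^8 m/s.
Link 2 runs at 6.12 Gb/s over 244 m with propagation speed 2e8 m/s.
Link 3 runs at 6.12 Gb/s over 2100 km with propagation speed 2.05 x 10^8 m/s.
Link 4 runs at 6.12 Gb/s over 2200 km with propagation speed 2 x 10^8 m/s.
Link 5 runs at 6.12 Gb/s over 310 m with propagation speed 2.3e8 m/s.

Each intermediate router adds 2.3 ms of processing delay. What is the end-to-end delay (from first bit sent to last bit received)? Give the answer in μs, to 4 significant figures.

50980 μs

L = 9000 × 8 = 72000 bits.
Transmission delay per hop = L/R = 72000/6120000000 = 11.7647 μs; 5 hops → 58.8235 μs.
Propagation delays (d/s per hop): 20476.2, 1.22, 10243.9, 11000, 1.34783 μs; sum = 41722.7 μs.
Processing at 4 router(s): 4 × 2.3 ms = 9200 μs.
End-to-end = 50980 μs.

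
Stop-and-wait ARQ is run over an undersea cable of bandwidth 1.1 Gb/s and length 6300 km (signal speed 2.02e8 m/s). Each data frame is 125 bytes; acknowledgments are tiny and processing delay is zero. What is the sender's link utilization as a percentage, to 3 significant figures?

0.00146 %

t_tx = L/R = 1000/1100000000 = 9.09091e-07 s.
t_prop = 6300000/202000000 = 0.0311881 s; RTT = 0.0623762 s.
Cycle = t_tx + RTT = 0.0623771 s.
Utilization = t_tx / cycle = 9.09091e-07/0.0623771 = 0.00146 %.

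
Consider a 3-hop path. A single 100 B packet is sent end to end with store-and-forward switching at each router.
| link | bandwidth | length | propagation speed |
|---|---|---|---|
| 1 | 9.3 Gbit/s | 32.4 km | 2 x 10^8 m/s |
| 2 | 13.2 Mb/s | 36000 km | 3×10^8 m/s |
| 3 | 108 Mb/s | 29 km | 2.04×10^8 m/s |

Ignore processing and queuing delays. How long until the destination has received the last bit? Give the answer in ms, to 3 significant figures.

L = 100 × 8 = 800 bits.
Transmission delays (L/R per hop): 8.60215e-05, 0.0606061, 0.00740741 ms; sum = 0.0680995 ms.
Propagation delays (d/s per hop): 0.162, 120, 0.142157 ms; sum = 120.304 ms.
End-to-end = 120 ms.

120 ms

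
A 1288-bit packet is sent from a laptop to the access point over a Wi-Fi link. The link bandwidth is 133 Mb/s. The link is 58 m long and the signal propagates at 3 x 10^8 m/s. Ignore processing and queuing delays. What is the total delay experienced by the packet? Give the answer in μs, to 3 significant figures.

Transmission delay = L/R = 1288 / 133000000 = 9.68421 μs.
Propagation delay = d/s = 58 m / 300000000 m/s = 0.193333 μs.
Total = 9.88 μs.

9.88 μs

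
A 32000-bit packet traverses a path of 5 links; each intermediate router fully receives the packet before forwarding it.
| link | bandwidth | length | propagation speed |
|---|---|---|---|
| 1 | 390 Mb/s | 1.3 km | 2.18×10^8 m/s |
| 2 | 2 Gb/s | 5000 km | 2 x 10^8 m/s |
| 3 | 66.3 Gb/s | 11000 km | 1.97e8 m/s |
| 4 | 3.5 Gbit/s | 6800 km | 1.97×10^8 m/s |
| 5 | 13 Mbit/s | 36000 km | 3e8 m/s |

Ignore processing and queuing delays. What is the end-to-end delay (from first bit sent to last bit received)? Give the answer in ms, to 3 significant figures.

238 ms

Transmission delays (L/R per hop): 0.0820513, 0.016, 0.000482655, 0.00914286, 2.46154 ms; sum = 2.56922 ms.
Propagation delays (d/s per hop): 0.0059633, 25, 55.8376, 34.5178, 120 ms; sum = 235.361 ms.
End-to-end = 238 ms.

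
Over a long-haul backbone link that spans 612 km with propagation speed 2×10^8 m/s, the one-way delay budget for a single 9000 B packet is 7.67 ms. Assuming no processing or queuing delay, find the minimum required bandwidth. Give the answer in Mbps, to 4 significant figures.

L = 72000 bits.
Propagation delay = 612000 / 200000000 = 3.06 ms.
Transmission budget = 7.67 − 3.06 = 4.61 ms.
R ≥ L / t_tx = 72000 bits / 0.00461 s = 15.62 Mbps.

15.62 Mbps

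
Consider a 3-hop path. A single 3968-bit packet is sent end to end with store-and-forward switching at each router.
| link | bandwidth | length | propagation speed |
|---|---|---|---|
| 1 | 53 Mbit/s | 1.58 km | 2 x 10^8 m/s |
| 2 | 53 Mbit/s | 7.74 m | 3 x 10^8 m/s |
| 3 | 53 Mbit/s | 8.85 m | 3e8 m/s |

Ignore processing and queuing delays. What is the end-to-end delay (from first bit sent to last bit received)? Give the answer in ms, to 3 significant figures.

Transmission delay per hop = L/R = 3968/53000000 = 0.0748679 ms; 3 hops → 0.224604 ms.
Propagation delays (d/s per hop): 0.0079, 2.58e-05, 2.95e-05 ms; sum = 0.0079553 ms.
End-to-end = 0.233 ms.

0.233 ms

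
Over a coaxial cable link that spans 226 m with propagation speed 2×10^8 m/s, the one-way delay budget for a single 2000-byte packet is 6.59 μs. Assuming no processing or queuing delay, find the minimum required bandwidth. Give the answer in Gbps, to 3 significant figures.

L = 16000 bits.
Propagation delay = 226 / 200000000 = 1.13 μs.
Transmission budget = 6.59 − 1.13 = 5.46 μs.
R ≥ L / t_tx = 16000 bits / 5.46e-06 s = 2.93 Gbps.

2.93 Gbps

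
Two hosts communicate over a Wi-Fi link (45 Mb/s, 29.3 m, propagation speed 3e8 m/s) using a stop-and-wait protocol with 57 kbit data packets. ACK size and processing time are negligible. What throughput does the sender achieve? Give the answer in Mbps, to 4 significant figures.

t_tx = L/R = 57000/45000000 = 0.00126667 s.
t_prop = 29.3/300000000 = 9.76667e-08 s; RTT = 1.95333e-07 s.
Cycle = t_tx + RTT = 0.00126686 s.
Throughput = L / cycle = 57000 / 0.00126686 = 44.99 Mbps.

44.99 Mbps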